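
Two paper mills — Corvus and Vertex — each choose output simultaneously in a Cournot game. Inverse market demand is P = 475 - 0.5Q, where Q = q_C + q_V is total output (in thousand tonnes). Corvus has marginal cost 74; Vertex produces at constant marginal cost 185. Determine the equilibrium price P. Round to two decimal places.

244.67

Corvus's profit: π_C = (475 - 0.5Q)q_C - (74q_C). Setting ∂π_C/∂q_C = 0: 401 - q_C - (1/2)(q_V) = 0.
Vertex's first-order condition: 290 - q_V - (1/2)(q_C) = 0.
Best responses: q_C = (401 - (1/2)q_V), q_V = (290 - (1/2)q_C).
Substituting one into the other gives q_C = 1024/3 and q_V = 358/3.
Total output Q = 1382/3, so price P = 475 - (1/2)·(1382/3) = 734/3.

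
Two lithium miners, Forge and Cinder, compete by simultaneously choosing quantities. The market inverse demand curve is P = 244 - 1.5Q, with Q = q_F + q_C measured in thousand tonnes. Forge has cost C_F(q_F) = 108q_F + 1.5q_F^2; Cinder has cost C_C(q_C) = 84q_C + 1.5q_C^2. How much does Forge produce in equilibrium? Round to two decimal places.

17.07

Forge's profit: π_F = (244 - 1.5Q)q_F - (108q_F + (3/2)q_F²). Setting ∂π_F/∂q_F = 0: 136 - 6q_F - (3/2)(q_C) = 0.
Cinder's first-order condition: 160 - 6q_C - (3/2)(q_F) = 0.
Rearranging gives the reaction functions q_F = (136 - (3/2)q_C)/6 and q_C = (160 - (3/2)q_F)/6.
Solving the pair: q_F = 256/15, q_C = 112/5.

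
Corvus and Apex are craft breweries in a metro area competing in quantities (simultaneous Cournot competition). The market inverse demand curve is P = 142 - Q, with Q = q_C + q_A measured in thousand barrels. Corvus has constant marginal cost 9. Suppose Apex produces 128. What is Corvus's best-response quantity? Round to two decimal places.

With the rival's output fixed at 128, Corvus's profit is π_C = (142 - 128 - q_C)q_C - (9q_C) = (14 - q_C)q_C - (9q_C).
∂π_C/∂q_C = 5 - 2q_C = 0, so q_C = 5/2.

2.50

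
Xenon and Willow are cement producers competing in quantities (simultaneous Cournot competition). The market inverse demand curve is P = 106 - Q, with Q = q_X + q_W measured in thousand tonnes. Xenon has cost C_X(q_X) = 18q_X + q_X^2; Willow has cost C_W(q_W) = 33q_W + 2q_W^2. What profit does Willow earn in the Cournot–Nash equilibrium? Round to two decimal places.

236.01

Xenon's profit: π_X = (106 - Q)q_X - (18q_X + q_X²). Setting ∂π_X/∂q_X = 0: 88 - 4q_X - (q_W) = 0.
Willow's first-order condition: 73 - 6q_W - (q_X) = 0.
Best responses: q_X = (88 - q_W)/4, q_W = (73 - q_X)/6.
Solving the pair: q_X = 455/23, q_W = 204/23.
Price P = 106 - 659/23 = 1779/23.
Willow's profit: (1779/23)·(204/23) - 33·(204/23) - 2(204/23)² = 236.0076.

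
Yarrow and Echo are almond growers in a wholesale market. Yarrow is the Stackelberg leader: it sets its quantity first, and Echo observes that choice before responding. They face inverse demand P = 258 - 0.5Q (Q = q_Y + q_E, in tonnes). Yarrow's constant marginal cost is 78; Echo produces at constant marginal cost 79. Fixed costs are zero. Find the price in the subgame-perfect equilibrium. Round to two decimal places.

123.25

The follower Echo best-responds to any q_Y: π_E = (258 - 0.5Q)q_E - 79q_E.
Follower FOC: 179 - (1/2)q_Y - q_E = 0, so q_E(q_Y) = (179 - (1/2)q_Y).
Yarrow substitutes q_E(q_Y) into its own profit: π_Y = q_Y(258 - (1/2)q_Y - (179 - (1/2)q_Y)/2) - 78q_Y = (337/2 - (1/4)q_Y)q_Y - 78q_Y.
Leader FOC: 181/2 - (1/2)q_Y = 0, so q_Y = 181.
Then q_E = (179 - (1/2)·181) = 177/2.
Total output Q = 539/2, so price P = 258 - (1/2)·(539/2) = 493/4.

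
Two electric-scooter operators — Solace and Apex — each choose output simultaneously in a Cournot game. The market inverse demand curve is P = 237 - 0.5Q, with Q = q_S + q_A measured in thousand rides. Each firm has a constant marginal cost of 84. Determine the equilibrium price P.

135

A representative firm's profit is π_i = q_i(237 - 0.5Q) - 84q_i.
First-order condition (treating rivals' output as given): 153 - q_i - (1/2)q_j = 0.
By symmetry each firm produces the same amount; substituting q_j = q_i yields q_i = 153/(3/2) = 102.
Total output Q = 204, so price P = 237 - (1/2)·204 = 135.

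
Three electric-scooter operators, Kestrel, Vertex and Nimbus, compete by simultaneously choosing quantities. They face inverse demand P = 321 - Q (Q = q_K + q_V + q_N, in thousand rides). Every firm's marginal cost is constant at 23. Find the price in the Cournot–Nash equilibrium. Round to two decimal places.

Each firm earns π_i = (321 - Q)q_i - 23q_i.
Setting ∂π_i/∂q_i = 0 with rivals' quantities fixed: 298 - 2q_i - Σ_{j≠i} q_j = 0.
By symmetry each firm produces the same amount; substituting Σ_{j≠i} q_j = 2q_i yields q_i = 298/4 = 149/2.
Total output Q = 447/2, so price P = 321 - 447/2 = 195/2.

97.50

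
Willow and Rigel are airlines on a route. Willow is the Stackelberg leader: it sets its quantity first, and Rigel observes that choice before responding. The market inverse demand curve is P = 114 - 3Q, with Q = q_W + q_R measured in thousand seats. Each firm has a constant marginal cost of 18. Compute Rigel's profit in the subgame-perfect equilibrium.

The follower Rigel best-responds to any q_W: π_R = (114 - 3Q)q_R - 18q_R.
Follower FOC: 96 - 3q_W - 6q_R = 0, so q_R(q_W) = (96 - 3q_W)/6.
The leader anticipates this reaction. Substituting into P = 114 - 3Q gives P = 66 - (3/2)q_W, so π_W = (66 - (3/2)q_W)q_W - 18q_W.
The leader's first-order condition 48 - 3q_W = 0 yields q_W = 16.
Then q_R = (96 - 3·16)/6 = 8.
Price P = 114 - 3·24 = 42.
Rigel's profit: (42 - 18)·8 = 192.

192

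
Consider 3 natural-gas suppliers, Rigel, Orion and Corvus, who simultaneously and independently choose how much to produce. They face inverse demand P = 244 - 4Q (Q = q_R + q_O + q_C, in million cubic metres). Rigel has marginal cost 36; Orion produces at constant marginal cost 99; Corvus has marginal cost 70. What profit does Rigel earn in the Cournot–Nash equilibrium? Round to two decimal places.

1453.52

Rigel's profit: π_R = (244 - 4Q)q_R - (36q_R). Setting ∂π_R/∂q_R = 0: 208 - 8q_R - 4(q_O + q_C) = 0.
Orion's profit: π_O = (244 - 4Q)q_O - (99q_O). Setting ∂π_O/∂q_O = 0: 145 - 8q_O - 4(q_R + q_C) = 0.
Corvus's first-order condition: 174 - 8q_C - 4(q_R + q_O) = 0.
Adding the 3 conditions: 527 − 8Q − 8Q = 0, i.e. Q = 527/16.
Back-substituting: q_R = (208 − 527/4)/4 = 305/16, q_O = (145 − 527/4)/4 = 53/16, q_C = (174 − 527/4)/4 = 169/16.
Price P = 244 - 4·(527/16) = 449/4.
Rigel's profit: (449/4 - 36)·(305/16) = 1453.5156.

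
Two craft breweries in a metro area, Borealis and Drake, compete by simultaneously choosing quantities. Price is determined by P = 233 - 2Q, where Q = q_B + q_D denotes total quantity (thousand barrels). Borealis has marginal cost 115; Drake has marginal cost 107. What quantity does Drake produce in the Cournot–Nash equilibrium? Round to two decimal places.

Borealis's profit: π_B = (233 - 2Q)q_B - (115q_B). Setting ∂π_B/∂q_B = 0: 118 - 4q_B - 2(q_D) = 0.
Drake's first-order condition: 126 - 4q_D - 2(q_B) = 0.
So q_B = (118 - 2q_D)/4 and q_D = (126 - 2q_B)/4.
Substituting one into the other gives q_B = 55/3 and q_D = 67/3.

22.33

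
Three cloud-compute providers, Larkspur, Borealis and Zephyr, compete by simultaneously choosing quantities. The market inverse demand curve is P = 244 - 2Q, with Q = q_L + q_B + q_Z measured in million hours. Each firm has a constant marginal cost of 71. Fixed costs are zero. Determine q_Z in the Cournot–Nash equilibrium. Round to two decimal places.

21.63

A representative firm's profit is π_i = q_i(244 - 2Q) - 71q_i.
Setting ∂π_i/∂q_i = 0 with rivals' quantities fixed: 173 - 4q_i - 2·Σ_{j≠i} q_j = 0.
With identical firms every q_j equals q_i, so Σ_{j≠i} q_j = 2q_i and 173 = 8q_i, giving q_i = 173/8.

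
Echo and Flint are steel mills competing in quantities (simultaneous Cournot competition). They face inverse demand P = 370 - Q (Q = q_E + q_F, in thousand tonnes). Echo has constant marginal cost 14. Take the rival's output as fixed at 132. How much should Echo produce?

112

With the rival's output fixed at 132, Echo's profit is π_E = (370 - 132 - q_E)q_E - (14q_E) = (238 - q_E)q_E - (14q_E).
∂π_E/∂q_E = 224 - 2q_E = 0, so q_E = 112.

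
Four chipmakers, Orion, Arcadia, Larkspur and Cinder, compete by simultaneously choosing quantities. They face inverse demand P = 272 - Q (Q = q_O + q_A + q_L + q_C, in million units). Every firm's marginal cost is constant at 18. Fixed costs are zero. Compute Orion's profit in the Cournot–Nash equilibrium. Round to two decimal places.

2580.64

A representative firm's profit is π_i = q_i(272 - Q) - 18q_i.
First-order condition (treating rivals' output as given): 254 - 2q_i - Σ_{j≠i} q_j = 0.
By symmetry each firm produces the same amount; substituting Σ_{j≠i} q_j = 3q_i yields q_i = 254/5.
Price P = 272 - 1016/5 = 344/5.
Orion's profit: (344/5 - 18)·(254/5) = 2580.6400.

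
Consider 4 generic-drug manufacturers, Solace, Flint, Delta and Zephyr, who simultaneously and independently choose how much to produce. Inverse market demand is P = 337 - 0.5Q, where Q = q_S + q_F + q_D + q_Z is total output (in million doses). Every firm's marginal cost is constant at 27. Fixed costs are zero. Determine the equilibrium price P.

A representative firm's profit is π_i = q_i(337 - 0.5Q) - 27q_i.
Setting ∂π_i/∂q_i = 0 with rivals' quantities fixed: 310 - q_i - (1/2)·Σ_{j≠i} q_j = 0.
With identical firms every q_j equals q_i, so Σ_{j≠i} q_j = 3q_i and 310 = (5/2)q_i, giving q_i = 124.
Total output Q = 496, so price P = 337 - (1/2)·496 = 89.

89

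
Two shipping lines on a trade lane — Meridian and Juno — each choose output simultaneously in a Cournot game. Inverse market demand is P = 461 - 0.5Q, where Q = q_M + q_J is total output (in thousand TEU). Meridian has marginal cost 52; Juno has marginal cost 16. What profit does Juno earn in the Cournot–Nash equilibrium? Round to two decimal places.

Meridian's profit: π_M = (461 - 0.5Q)q_M - (52q_M). Setting ∂π_M/∂q_M = 0: 409 - q_M - (1/2)(q_J) = 0.
Juno's first-order condition: 445 - q_J - (1/2)(q_M) = 0.
So q_M = (409 - (1/2)q_J) and q_J = (445 - (1/2)q_M).
Solving the pair: q_M = 746/3, q_J = 962/3.
Price P = 461 - (1/2)·(1708/3) = 529/3.
Juno's profit: (529/3 - 16)·(962/3) = 51413.5556.

51413.56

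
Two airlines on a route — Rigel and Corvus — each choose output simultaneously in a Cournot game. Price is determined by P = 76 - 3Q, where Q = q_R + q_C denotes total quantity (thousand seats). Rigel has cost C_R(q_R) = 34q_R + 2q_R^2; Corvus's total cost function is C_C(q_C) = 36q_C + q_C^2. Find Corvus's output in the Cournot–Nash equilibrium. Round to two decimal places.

3.86

Rigel's profit: π_R = (76 - 3Q)q_R - (34q_R + 2q_R²). Setting ∂π_R/∂q_R = 0: 42 - 10q_R - 3(q_C) = 0.
Corvus's first-order condition: 40 - 8q_C - 3(q_R) = 0.
So q_R = (42 - 3q_C)/10 and q_C = (40 - 3q_R)/8.
Substituting one into the other gives q_R = 216/71 and q_C = 274/71.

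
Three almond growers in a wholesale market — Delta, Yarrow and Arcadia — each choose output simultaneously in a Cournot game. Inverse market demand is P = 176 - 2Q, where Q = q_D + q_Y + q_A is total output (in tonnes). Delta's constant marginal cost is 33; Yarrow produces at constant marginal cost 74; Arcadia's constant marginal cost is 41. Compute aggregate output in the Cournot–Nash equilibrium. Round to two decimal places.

Delta's profit: π_D = (176 - 2Q)q_D - (33q_D). Setting ∂π_D/∂q_D = 0: 143 - 4q_D - 2(q_Y + q_A) = 0.
Yarrow's profit: π_Y = (176 - 2Q)q_Y - (74q_Y). Setting ∂π_Y/∂q_Y = 0: 102 - 4q_Y - 2(q_D + q_A) = 0.
Arcadia's first-order condition: 135 - 4q_A - 2(q_D + q_Y) = 0.
Adding the 3 conditions: 380 − 4Q − 4Q = 0, i.e. Q = 95/2.
Back-substituting: q_D = (143 − 95)/2 = 24, q_Y = (102 − 95)/2 = 7/2, q_A = (135 − 95)/2 = 20.
Total output Q = 24 + 7/2 + 20 = 95/2.

47.50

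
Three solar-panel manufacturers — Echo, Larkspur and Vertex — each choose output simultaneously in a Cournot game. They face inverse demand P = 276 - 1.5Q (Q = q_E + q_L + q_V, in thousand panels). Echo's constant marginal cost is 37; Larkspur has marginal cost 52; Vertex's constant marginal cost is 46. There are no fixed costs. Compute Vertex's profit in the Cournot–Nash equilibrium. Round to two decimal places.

2147.04

Echo's profit: π_E = (276 - 1.5Q)q_E - (37q_E). Setting ∂π_E/∂q_E = 0: 239 - 3q_E - (3/2)(q_L + q_V) = 0.
Larkspur's first-order condition: 224 - 3q_L - (3/2)(q_E + q_V) = 0.
Vertex's first-order condition: 230 - 3q_V - (3/2)(q_E + q_L) = 0.
Adding the 3 first-order conditions: 693 − 6Q = 0, so Q = 231/2.
Back-substituting: q_E = (239 − 693/4)/(3/2) = 263/6, q_L = (224 − 693/4)/(3/2) = 203/6, q_V = (230 − 693/4)/(3/2) = 227/6.
Price P = 276 - (3/2)·(231/2) = 411/4.
Vertex's profit: (411/4 - 46)·(227/6) = 2147.0417.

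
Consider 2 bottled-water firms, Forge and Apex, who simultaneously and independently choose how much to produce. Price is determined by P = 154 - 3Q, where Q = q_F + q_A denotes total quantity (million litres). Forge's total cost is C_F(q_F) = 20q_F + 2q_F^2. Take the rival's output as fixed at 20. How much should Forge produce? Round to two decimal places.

7.40

With the rival's output fixed at 20, Forge's profit is π_F = (154 - 3·20 - 3q_F)q_F - (20q_F + 2q_F²) = (94 - 3q_F)q_F - (20q_F + 2q_F²).
∂π_F/∂q_F = 74 - 10q_F = 0, so q_F = 37/5.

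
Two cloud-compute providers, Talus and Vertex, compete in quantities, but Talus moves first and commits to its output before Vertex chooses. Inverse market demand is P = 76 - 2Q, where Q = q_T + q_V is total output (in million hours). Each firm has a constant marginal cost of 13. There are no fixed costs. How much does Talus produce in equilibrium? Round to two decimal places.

Solve by backward induction. Given q_T, the follower Vertex maximises π_V = (76 - 2q_T - 2q_V)q_V - 13q_V.
∂π_V/∂q_V = 63 - 2q_T - 4q_V = 0 gives the reaction function q_V = (63 - 2q_T)/4.
The leader anticipates this reaction. Substituting into P = 76 - 2Q gives P = 89/2 - q_T, so π_T = (89/2 - q_T)q_T - 13q_T.
Leader FOC: 63/2 - 2q_T = 0, so q_T = 63/4.
Then q_V = (63 - 2·(63/4))/4 = 63/8.

15.75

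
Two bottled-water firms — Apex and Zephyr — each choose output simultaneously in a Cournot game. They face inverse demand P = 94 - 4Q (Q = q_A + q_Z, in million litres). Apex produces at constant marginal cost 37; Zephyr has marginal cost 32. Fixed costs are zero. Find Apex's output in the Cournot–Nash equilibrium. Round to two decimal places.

4.33

Apex's profit: π_A = (94 - 4Q)q_A - (37q_A). Setting ∂π_A/∂q_A = 0: 57 - 8q_A - 4(q_Z) = 0.
Zephyr's profit: π_Z = (94 - 4Q)q_Z - (32q_Z). Setting ∂π_Z/∂q_Z = 0: 62 - 8q_Z - 4(q_A) = 0.
Best responses: q_A = (57 - 4q_Z)/8, q_Z = (62 - 4q_A)/8.
Substituting one into the other gives q_A = 13/3 and q_Z = 67/12.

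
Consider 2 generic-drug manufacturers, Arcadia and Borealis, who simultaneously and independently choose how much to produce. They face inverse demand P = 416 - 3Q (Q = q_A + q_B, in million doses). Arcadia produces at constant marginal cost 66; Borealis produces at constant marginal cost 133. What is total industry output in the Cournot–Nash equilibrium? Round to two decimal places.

70.33

Arcadia's profit: π_A = (416 - 3Q)q_A - (66q_A). Setting ∂π_A/∂q_A = 0: 350 - 6q_A - 3(q_B) = 0.
Borealis's profit: π_B = (416 - 3Q)q_B - (133q_B). Setting ∂π_B/∂q_B = 0: 283 - 6q_B - 3(q_A) = 0.
Rearranging gives the reaction functions q_A = (350 - 3q_B)/6 and q_B = (283 - 3q_A)/6.
Solving the pair: q_A = 139/3, q_B = 24.
Total output Q = 139/3 + 24 = 211/3.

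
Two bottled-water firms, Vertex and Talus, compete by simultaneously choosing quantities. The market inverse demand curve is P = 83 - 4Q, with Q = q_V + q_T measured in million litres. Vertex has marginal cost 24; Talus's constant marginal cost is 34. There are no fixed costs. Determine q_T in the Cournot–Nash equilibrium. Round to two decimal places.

Vertex's profit: π_V = (83 - 4Q)q_V - (24q_V). Setting ∂π_V/∂q_V = 0: 59 - 8q_V - 4(q_T) = 0.
Talus's profit: π_T = (83 - 4Q)q_T - (34q_T). Setting ∂π_T/∂q_T = 0: 49 - 8q_T - 4(q_V) = 0.
Best responses: q_V = (59 - 4q_T)/8, q_T = (49 - 4q_V)/8.
Solving the pair: q_V = 23/4, q_T = 13/4.

3.25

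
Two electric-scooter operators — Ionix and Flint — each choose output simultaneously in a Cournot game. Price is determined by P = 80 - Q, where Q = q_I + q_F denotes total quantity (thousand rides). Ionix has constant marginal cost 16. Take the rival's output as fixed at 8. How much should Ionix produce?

28

With the rival's output fixed at 8, Ionix's profit is π_I = (80 - 8 - q_I)q_I - (16q_I) = (72 - q_I)q_I - (16q_I).
∂π_I/∂q_I = 56 - 2q_I = 0, so q_I = 28.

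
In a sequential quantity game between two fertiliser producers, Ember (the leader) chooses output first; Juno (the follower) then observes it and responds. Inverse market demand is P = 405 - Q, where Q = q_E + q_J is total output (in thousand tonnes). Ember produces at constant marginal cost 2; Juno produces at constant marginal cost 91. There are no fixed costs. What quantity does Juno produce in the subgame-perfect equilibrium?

34

The follower Juno best-responds to any q_E: π_J = (405 - Q)q_J - 91q_J.
Setting the follower's marginal profit to zero, 314 - q_E - 2q_J = 0, i.e. q_J = (314 - q_E)/2.
Ember substitutes q_J(q_E) into its own profit: π_E = q_E(405 - q_E - (314 - q_E)/2) - 2q_E = (248 - (1/2)q_E)q_E - 2q_E.
Leader FOC: 246 - q_E = 0, so q_E = 246.
Then q_J = (314 - 246)/2 = 34.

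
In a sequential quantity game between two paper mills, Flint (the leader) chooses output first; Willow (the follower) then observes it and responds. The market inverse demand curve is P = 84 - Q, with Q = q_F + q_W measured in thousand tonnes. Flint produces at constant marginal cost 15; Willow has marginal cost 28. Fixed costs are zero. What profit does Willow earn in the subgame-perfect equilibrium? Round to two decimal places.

The follower Willow best-responds to any q_F: π_W = (84 - Q)q_W - 28q_W.
∂π_W/∂q_W = 56 - q_F - 2q_W = 0 gives the reaction function q_W = (56 - q_F)/2.
The leader anticipates this reaction. Substituting into P = 84 - Q gives P = 56 - (1/2)q_F, so π_F = (56 - (1/2)q_F)q_F - 15q_F.
Maximising: ∂π_F/∂q_F = 41 - q_F = 0, giving q_F = 41.
Then q_W = (56 - 41)/2 = 15/2.
Price P = 84 - 97/2 = 71/2.
Willow's profit: (71/2 - 28)·(15/2) = 225/4.

56.25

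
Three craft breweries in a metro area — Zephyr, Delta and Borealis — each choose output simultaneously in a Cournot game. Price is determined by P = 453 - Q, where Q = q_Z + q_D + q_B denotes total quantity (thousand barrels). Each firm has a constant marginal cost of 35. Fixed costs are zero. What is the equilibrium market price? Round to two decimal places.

Each firm earns π_i = (453 - Q)q_i - 35q_i.
First-order condition (treating rivals' output as given): 418 - 2q_i - Σ_{j≠i} q_j = 0.
With identical firms every q_j equals q_i, so Σ_{j≠i} q_j = 2q_i and 418 = 4q_i, giving q_i = 209/2.
Total output Q = 627/2, so price P = 453 - 627/2 = 279/2.

139.50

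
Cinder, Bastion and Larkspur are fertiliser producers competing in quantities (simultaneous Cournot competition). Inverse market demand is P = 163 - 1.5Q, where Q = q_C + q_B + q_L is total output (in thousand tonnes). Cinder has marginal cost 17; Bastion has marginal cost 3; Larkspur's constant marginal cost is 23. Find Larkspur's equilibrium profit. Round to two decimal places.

Cinder's profit: π_C = (163 - 1.5Q)q_C - (17q_C). Setting ∂π_C/∂q_C = 0: 146 - 3q_C - (3/2)(q_B + q_L) = 0.
Bastion's profit: π_B = (163 - 1.5Q)q_B - (3q_B). Setting ∂π_B/∂q_B = 0: 160 - 3q_B - (3/2)(q_C + q_L) = 0.
Larkspur's first-order condition: 140 - 3q_L - (3/2)(q_C + q_B) = 0.
Adding the 3 conditions: 446 − 3Q − 3Q = 0, i.e. Q = 223/3.
Back-substituting: q_C = (146 − 223/2)/(3/2) = 23, q_B = (160 − 223/2)/(3/2) = 97/3, q_L = (140 − 223/2)/(3/2) = 19.
Price P = 163 - (3/2)·(223/3) = 103/2.
Larkspur's profit: (103/2 - 23)·19 = 1083/2.

541.50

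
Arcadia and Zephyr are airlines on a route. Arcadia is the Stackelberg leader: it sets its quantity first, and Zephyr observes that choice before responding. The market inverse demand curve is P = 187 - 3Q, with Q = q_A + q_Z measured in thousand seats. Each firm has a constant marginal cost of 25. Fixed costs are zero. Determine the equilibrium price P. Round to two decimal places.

65.50

Solve by backward induction. Given q_A, the follower Zephyr maximises π_Z = (187 - 3q_A - 3q_Z)q_Z - 25q_Z.
Setting the follower's marginal profit to zero, 162 - 3q_A - 6q_Z = 0, i.e. q_Z = (162 - 3q_A)/6.
Arcadia substitutes q_Z(q_A) into its own profit: π_A = q_A(187 - 3q_A - (162 - 3q_A)/2) - 25q_A = (106 - (3/2)q_A)q_A - 25q_A.
The leader's first-order condition 81 - 3q_A = 0 yields q_A = 27.
Then q_Z = (162 - 3·27)/6 = 27/2.
Total output Q = 81/2, so price P = 187 - 3·(81/2) = 131/2.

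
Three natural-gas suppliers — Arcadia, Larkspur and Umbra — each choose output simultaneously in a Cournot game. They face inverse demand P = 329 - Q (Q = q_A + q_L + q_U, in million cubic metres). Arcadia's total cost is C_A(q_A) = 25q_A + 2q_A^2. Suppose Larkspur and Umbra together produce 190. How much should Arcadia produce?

With rivals' combined output fixed at 190, Arcadia's profit is π_A = (329 - 190 - q_A)q_A - (25q_A + 2q_A²) = (139 - q_A)q_A - (25q_A + 2q_A²).
∂π_A/∂q_A = 114 - 6q_A = 0, so q_A = 19.

19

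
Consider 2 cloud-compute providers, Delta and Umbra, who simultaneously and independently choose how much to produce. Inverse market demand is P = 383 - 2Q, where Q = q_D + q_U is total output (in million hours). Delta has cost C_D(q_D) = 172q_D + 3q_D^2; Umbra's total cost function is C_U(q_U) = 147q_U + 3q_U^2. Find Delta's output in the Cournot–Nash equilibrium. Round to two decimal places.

17.06

Delta's profit: π_D = (383 - 2Q)q_D - (172q_D + 3q_D²). Setting ∂π_D/∂q_D = 0: 211 - 10q_D - 2(q_U) = 0.
Umbra's first-order condition: 236 - 10q_U - 2(q_D) = 0.
Best responses: q_D = (211 - 2q_U)/10, q_U = (236 - 2q_D)/10.
Solving the pair: q_D = 273/16, q_U = 323/16.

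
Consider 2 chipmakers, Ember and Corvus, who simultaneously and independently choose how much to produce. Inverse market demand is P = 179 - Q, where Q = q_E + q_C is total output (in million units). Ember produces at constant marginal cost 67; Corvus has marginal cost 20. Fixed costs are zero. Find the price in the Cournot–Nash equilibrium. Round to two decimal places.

Ember's profit: π_E = (179 - Q)q_E - (67q_E). Setting ∂π_E/∂q_E = 0: 112 - 2q_E - (q_C) = 0.
Corvus's first-order condition: 159 - 2q_C - (q_E) = 0.
Best responses: q_E = (112 - q_C)/2, q_C = (159 - q_E)/2.
Substituting one into the other gives q_E = 65/3 and q_C = 206/3.
Total output Q = 271/3, so price P = 179 - 271/3 = 266/3.

88.67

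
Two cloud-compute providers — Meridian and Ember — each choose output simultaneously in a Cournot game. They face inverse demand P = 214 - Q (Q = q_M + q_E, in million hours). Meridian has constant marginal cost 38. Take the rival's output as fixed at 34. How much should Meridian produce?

With the rival's output fixed at 34, Meridian's profit is π_M = (214 - 34 - q_M)q_M - (38q_M) = (180 - q_M)q_M - (38q_M).
∂π_M/∂q_M = 142 - 2q_M = 0, so q_M = 71.

71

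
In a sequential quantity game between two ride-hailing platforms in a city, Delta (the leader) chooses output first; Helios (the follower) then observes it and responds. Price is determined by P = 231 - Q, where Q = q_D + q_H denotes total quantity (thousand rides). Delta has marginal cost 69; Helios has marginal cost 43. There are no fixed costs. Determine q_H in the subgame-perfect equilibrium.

Solve by backward induction. Given q_D, the follower Helios maximises π_H = (231 - q_D - q_H)q_H - 43q_H.
Follower FOC: 188 - q_D - 2q_H = 0, so q_H(q_D) = (188 - q_D)/2.
Delta substitutes q_H(q_D) into its own profit: π_D = q_D(231 - q_D - (188 - q_D)/2) - 69q_D = (137 - (1/2)q_D)q_D - 69q_D.
The leader's first-order condition 68 - q_D = 0 yields q_D = 68.
Then q_H = (188 - 68)/2 = 60.

60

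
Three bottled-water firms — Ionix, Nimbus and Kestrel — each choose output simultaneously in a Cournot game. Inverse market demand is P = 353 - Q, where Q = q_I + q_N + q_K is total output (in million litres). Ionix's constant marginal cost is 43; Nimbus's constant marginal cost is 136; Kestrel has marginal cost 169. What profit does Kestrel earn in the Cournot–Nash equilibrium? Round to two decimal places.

39.06

Ionix's profit: π_I = (353 - Q)q_I - (43q_I). Setting ∂π_I/∂q_I = 0: 310 - 2q_I - (q_N + q_K) = 0.
Nimbus's first-order condition: 217 - 2q_N - (q_I + q_K) = 0.
Kestrel's profit: π_K = (353 - Q)q_K - (169q_K). Setting ∂π_K/∂q_K = 0: 184 - 2q_K - (q_I + q_N) = 0.
Adding the 3 first-order conditions: 711 − 4Q = 0, so Q = 711/4.
Back-substituting: q_I = (310 − 711/4) = 529/4, q_N = (217 − 711/4) = 157/4, q_K = (184 − 711/4) = 25/4.
Price P = 353 - 711/4 = 701/4.
Kestrel's profit: (701/4 - 169)·(25/4) = 625/16.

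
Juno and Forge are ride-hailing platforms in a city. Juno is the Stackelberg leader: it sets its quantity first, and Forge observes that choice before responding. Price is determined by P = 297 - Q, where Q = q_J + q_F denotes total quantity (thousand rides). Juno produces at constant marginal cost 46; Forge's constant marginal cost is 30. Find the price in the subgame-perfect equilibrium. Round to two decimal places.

104.75

Solve by backward induction. Given q_J, the follower Forge maximises π_F = (297 - q_J - q_F)q_F - 30q_F.
Setting the follower's marginal profit to zero, 267 - q_J - 2q_F = 0, i.e. q_F = (267 - q_J)/2.
The leader anticipates this reaction. Substituting into P = 297 - Q gives P = 327/2 - (1/2)q_J, so π_J = (327/2 - (1/2)q_J)q_J - 46q_J.
Maximising: ∂π_J/∂q_J = 235/2 - q_J = 0, giving q_J = 235/2.
Then q_F = (267 - 235/2)/2 = 299/4.
Total output Q = 769/4, so price P = 297 - 769/4 = 419/4.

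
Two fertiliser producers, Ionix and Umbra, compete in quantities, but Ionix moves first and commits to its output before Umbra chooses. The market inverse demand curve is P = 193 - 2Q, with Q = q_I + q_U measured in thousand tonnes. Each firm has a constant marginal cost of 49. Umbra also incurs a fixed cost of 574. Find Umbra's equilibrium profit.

Solve by backward induction. Given q_I, the follower Umbra maximises π_U = (193 - 2q_I - 2q_U)q_U - 49q_U.
Setting the follower's marginal profit to zero, 144 - 2q_I - 4q_U = 0, i.e. q_U = (144 - 2q_I)/4.
The leader anticipates this reaction. Substituting into P = 193 - 2Q gives P = 121 - q_I, so π_I = (121 - q_I)q_I - 49q_I.
Leader FOC: 72 - 2q_I = 0, so q_I = 36.
Then q_U = (144 - 2·36)/4 = 18.
Price P = 193 - 2·54 = 85.
Umbra's profit: (85 - 49)·18 - 574 = 74.

74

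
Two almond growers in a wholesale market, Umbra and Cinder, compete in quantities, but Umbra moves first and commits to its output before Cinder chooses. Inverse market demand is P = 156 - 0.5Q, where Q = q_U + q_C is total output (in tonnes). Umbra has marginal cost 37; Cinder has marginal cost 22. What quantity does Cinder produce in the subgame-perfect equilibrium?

82

Solve by backward induction. Given q_U, the follower Cinder maximises π_C = (156 - (1/2)q_U - (1/2)q_C)q_C - 22q_C.
Setting the follower's marginal profit to zero, 134 - (1/2)q_U - q_C = 0, i.e. q_C = (134 - (1/2)q_U).
The leader anticipates this reaction. Substituting into P = 156 - 0.5Q gives P = 89 - (1/4)q_U, so π_U = (89 - (1/4)q_U)q_U - 37q_U.
The leader's first-order condition 52 - (1/2)q_U = 0 yields q_U = 104.
Then q_C = (134 - (1/2)·104) = 82.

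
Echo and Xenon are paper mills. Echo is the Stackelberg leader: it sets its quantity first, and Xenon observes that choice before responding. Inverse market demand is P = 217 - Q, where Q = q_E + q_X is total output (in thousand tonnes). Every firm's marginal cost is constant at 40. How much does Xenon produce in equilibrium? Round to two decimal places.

Solve by backward induction. Given q_E, the follower Xenon maximises π_X = (217 - q_E - q_X)q_X - 40q_X.
Setting the follower's marginal profit to zero, 177 - q_E - 2q_X = 0, i.e. q_X = (177 - q_E)/2.
Echo substitutes q_X(q_E) into its own profit: π_E = q_E(217 - q_E - (177 - q_E)/2) - 40q_E = (257/2 - (1/2)q_E)q_E - 40q_E.
The leader's first-order condition 177/2 - q_E = 0 yields q_E = 177/2.
Then q_X = (177 - 177/2)/2 = 177/4.

44.25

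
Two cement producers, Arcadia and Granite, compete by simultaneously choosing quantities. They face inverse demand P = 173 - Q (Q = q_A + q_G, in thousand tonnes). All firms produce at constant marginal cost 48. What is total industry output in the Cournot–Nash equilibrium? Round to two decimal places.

83.33

Each firm earns π_i = (173 - Q)q_i - 48q_i.
Setting ∂π_i/∂q_i = 0 with rivals' quantities fixed: 125 - 2q_i - q_j = 0.
By symmetry each firm produces the same amount; substituting q_j = q_i yields q_i = 125/3.
Total output Q = 125/3 + 125/3 = 250/3.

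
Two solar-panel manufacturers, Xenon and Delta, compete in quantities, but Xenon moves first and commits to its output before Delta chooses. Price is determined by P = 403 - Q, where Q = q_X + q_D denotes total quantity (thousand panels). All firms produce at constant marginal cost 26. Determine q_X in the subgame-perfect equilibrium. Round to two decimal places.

Solve by backward induction. Given q_X, the follower Delta maximises π_D = (403 - q_X - q_D)q_D - 26q_D.
∂π_D/∂q_D = 377 - q_X - 2q_D = 0 gives the reaction function q_D = (377 - q_X)/2.
Xenon substitutes q_D(q_X) into its own profit: π_X = q_X(403 - q_X - (377 - q_X)/2) - 26q_X = (429/2 - (1/2)q_X)q_X - 26q_X.
The leader's first-order condition 377/2 - q_X = 0 yields q_X = 377/2.
Then q_D = (377 - 377/2)/2 = 377/4.

188.50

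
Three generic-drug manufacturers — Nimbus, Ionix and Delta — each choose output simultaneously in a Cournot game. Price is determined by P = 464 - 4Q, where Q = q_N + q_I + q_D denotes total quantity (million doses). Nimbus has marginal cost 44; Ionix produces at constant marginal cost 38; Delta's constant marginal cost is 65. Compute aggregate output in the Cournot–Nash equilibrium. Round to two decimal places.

77.81

Nimbus's profit: π_N = (464 - 4Q)q_N - (44q_N). Setting ∂π_N/∂q_N = 0: 420 - 8q_N - 4(q_I + q_D) = 0.
Ionix's profit: π_I = (464 - 4Q)q_I - (38q_I). Setting ∂π_I/∂q_I = 0: 426 - 8q_I - 4(q_N + q_D) = 0.
Delta's profit: π_D = (464 - 4Q)q_D - (65q_D). Setting ∂π_D/∂q_D = 0: 399 - 8q_D - 4(q_N + q_I) = 0.
Adding the 3 first-order conditions: 1245 − 16Q = 0, so Q = 1245/16.
Back-substituting: q_N = (420 − 1245/4)/4 = 435/16, q_I = (426 − 1245/4)/4 = 459/16, q_D = (399 − 1245/4)/4 = 351/16.
Total output Q = 435/16 + 459/16 + 351/16 = 1245/16.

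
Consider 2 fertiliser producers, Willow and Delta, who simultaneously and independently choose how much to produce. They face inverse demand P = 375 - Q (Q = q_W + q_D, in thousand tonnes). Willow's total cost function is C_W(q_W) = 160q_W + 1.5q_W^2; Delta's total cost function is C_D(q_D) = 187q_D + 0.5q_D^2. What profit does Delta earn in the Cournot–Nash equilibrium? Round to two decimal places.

Willow's profit: π_W = (375 - Q)q_W - (160q_W + (3/2)q_W²). Setting ∂π_W/∂q_W = 0: 215 - 5q_W - (q_D) = 0.
Delta's profit: π_D = (375 - Q)q_D - (187q_D + (1/2)q_D²). Setting ∂π_D/∂q_D = 0: 188 - 3q_D - (q_W) = 0.
Rearranging gives the reaction functions q_W = (215 - q_D)/5 and q_D = (188 - q_W)/3.
Solving the pair: q_W = 457/14, q_D = 725/14.
Price P = 375 - 591/7 = 290.5714.
Delta's profit: 290.5714·(725/14) - 187·(725/14) - (1/2)(725/14)² = 4022.6403.

4022.64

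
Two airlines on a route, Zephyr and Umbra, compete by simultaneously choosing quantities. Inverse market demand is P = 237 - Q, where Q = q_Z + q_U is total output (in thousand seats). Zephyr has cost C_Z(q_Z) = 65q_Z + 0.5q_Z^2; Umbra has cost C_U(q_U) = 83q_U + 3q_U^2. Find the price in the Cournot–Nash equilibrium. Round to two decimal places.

Zephyr's profit: π_Z = (237 - Q)q_Z - (65q_Z + (1/2)q_Z²). Setting ∂π_Z/∂q_Z = 0: 172 - 3q_Z - (q_U) = 0.
Umbra's profit: π_U = (237 - Q)q_U - (83q_U + 3q_U²). Setting ∂π_U/∂q_U = 0: 154 - 8q_U - (q_Z) = 0.
Rearranging gives the reaction functions q_Z = (172 - q_U)/3 and q_U = (154 - q_Z)/8.
Solving the pair: q_Z = 1222/23, q_U = 290/23.
Total output Q = 1512/23, so price P = 237 - 1512/23 = 171.2609.

171.26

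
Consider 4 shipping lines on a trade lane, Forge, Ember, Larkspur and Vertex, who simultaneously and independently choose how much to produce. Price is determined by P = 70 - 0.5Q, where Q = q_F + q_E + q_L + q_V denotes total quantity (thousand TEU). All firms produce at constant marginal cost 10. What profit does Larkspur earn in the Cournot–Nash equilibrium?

288

A representative firm's profit is π_i = q_i(70 - 0.5Q) - 10q_i.
Setting ∂π_i/∂q_i = 0 with rivals' quantities fixed: 60 - q_i - (1/2)·Σ_{j≠i} q_j = 0.
By symmetry each firm produces the same amount; substituting Σ_{j≠i} q_j = 3q_i yields q_i = 60/(5/2) = 24.
Price P = 70 - (1/2)·96 = 22.
Larkspur's profit: (22 - 10)·24 = 288.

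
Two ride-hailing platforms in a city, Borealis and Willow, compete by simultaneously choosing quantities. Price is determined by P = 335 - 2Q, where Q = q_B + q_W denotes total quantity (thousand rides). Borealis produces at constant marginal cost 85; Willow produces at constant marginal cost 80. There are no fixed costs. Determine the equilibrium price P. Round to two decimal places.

Borealis's profit: π_B = (335 - 2Q)q_B - (85q_B). Setting ∂π_B/∂q_B = 0: 250 - 4q_B - 2(q_W) = 0.
Willow's first-order condition: 255 - 4q_W - 2(q_B) = 0.
So q_B = (250 - 2q_W)/4 and q_W = (255 - 2q_B)/4.
Substituting one into the other gives q_B = 245/6 and q_W = 130/3.
Total output Q = 505/6, so price P = 335 - 2·(505/6) = 500/3.

166.67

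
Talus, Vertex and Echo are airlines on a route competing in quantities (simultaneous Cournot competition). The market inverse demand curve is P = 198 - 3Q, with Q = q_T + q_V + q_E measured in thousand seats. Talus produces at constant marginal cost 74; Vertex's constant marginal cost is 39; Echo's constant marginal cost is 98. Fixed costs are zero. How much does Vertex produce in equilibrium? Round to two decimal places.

Talus's profit: π_T = (198 - 3Q)q_T - (74q_T). Setting ∂π_T/∂q_T = 0: 124 - 6q_T - 3(q_V + q_E) = 0.
Vertex's profit: π_V = (198 - 3Q)q_V - (39q_V). Setting ∂π_V/∂q_V = 0: 159 - 6q_V - 3(q_T + q_E) = 0.
Echo's first-order condition: 100 - 6q_E - 3(q_T + q_V) = 0.
Summing all 3 equations gives 383 − 12Q = 0, hence Q = 383/12.
Back-substituting: q_T = (124 − 383/4)/3 = 113/12, q_V = (159 − 383/4)/3 = 253/12, q_E = (100 − 383/4)/3 = 17/12.

21.08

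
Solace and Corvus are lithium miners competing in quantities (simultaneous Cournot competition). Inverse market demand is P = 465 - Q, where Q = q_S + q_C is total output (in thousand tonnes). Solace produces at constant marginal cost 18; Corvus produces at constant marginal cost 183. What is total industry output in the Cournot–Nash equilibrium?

Solace's profit: π_S = (465 - Q)q_S - (18q_S). Setting ∂π_S/∂q_S = 0: 447 - 2q_S - (q_C) = 0.
Corvus's first-order condition: 282 - 2q_C - (q_S) = 0.
So q_S = (447 - q_C)/2 and q_C = (282 - q_S)/2.
Solving the pair: q_S = 204, q_C = 39.
Total output Q = 204 + 39 = 243.

243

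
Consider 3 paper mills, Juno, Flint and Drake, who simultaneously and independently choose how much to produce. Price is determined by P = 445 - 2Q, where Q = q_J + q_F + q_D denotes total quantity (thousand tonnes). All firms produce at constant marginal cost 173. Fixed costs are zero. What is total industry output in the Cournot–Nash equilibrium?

Each firm earns π_i = (445 - 2Q)q_i - 173q_i.
Setting ∂π_i/∂q_i = 0 with rivals' quantities fixed: 272 - 4q_i - 2·Σ_{j≠i} q_j = 0.
With identical firms every q_j equals q_i, so Σ_{j≠i} q_j = 2q_i and 272 = 8q_i, giving q_i = 34.
Total output Q = 34 + 34 + 34 = 102.

102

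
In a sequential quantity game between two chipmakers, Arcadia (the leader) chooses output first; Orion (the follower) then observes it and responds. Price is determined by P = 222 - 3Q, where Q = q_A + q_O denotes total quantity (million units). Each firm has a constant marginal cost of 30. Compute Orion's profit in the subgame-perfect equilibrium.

Solve by backward induction. Given q_A, the follower Orion maximises π_O = (222 - 3q_A - 3q_O)q_O - 30q_O.
Follower FOC: 192 - 3q_A - 6q_O = 0, so q_O(q_A) = (192 - 3q_A)/6.
The leader anticipates this reaction. Substituting into P = 222 - 3Q gives P = 126 - (3/2)q_A, so π_A = (126 - (3/2)q_A)q_A - 30q_A.
Maximising: ∂π_A/∂q_A = 96 - 3q_A = 0, giving q_A = 32.
Then q_O = (192 - 3·32)/6 = 16.
Price P = 222 - 3·48 = 78.
Orion's profit: (78 - 30)·16 = 768.

768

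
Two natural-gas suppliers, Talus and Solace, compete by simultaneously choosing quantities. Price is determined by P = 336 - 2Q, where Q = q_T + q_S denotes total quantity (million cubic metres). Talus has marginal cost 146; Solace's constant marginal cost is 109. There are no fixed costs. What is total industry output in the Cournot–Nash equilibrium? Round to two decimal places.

69.50

Talus's profit: π_T = (336 - 2Q)q_T - (146q_T). Setting ∂π_T/∂q_T = 0: 190 - 4q_T - 2(q_S) = 0.
Solace's first-order condition: 227 - 4q_S - 2(q_T) = 0.
So q_T = (190 - 2q_S)/4 and q_S = (227 - 2q_T)/4.
Solving the pair: q_T = 51/2, q_S = 44.
Total output Q = 51/2 + 44 = 139/2.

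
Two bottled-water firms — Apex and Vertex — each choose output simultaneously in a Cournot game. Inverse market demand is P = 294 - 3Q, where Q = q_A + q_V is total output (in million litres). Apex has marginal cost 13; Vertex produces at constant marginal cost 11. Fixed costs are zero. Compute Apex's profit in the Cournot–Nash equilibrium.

2883

Apex's profit: π_A = (294 - 3Q)q_A - (13q_A). Setting ∂π_A/∂q_A = 0: 281 - 6q_A - 3(q_V) = 0.
Vertex's first-order condition: 283 - 6q_V - 3(q_A) = 0.
Rearranging gives the reaction functions q_A = (281 - 3q_V)/6 and q_V = (283 - 3q_A)/6.
Substituting one into the other gives q_A = 31 and q_V = 95/3.
Price P = 294 - 3·(188/3) = 106.
Apex's profit: (106 - 13)·31 = 2883.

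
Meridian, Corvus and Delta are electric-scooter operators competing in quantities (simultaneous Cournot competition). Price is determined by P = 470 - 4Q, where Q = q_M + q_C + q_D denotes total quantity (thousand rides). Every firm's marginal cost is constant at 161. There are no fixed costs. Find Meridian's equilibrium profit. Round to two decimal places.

1491.89

A representative firm's profit is π_i = q_i(470 - 4Q) - 161q_i.
First-order condition (treating rivals' output as given): 309 - 8q_i - 4·Σ_{j≠i} q_j = 0.
By symmetry each firm produces the same amount; substituting Σ_{j≠i} q_j = 2q_i yields q_i = 309/16.
Price P = 470 - 4·(927/16) = 953/4.
Meridian's profit: (953/4 - 161)·(309/16) = 1491.8906.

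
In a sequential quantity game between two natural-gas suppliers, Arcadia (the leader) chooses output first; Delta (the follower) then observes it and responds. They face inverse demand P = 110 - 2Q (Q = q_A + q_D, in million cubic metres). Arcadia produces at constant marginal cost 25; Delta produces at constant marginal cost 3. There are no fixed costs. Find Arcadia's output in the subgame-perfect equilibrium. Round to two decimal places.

15.75

The follower Delta best-responds to any q_A: π_D = (110 - 2Q)q_D - 3q_D.
Setting the follower's marginal profit to zero, 107 - 2q_A - 4q_D = 0, i.e. q_D = (107 - 2q_A)/4.
The leader anticipates this reaction. Substituting into P = 110 - 2Q gives P = 113/2 - q_A, so π_A = (113/2 - q_A)q_A - 25q_A.
The leader's first-order condition 63/2 - 2q_A = 0 yields q_A = 63/4.
Then q_D = (107 - 2·(63/4))/4 = 151/8.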